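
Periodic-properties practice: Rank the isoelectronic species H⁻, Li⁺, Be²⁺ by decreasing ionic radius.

All of these have 2 electrons, so size is governed by nuclear charge alone: the more protons, the stronger the pull on the same electron cloud, and the smaller the ion.
Nuclear charges: Be²⁺ (Z=4), Li⁺ (Z=3), H⁻ (Z=1).
Largest to smallest: H⁻ > Li⁺ > Be²⁺.

H⁻, Li⁺, Be²⁺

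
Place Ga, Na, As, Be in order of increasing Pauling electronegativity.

Na < Be < Ga < As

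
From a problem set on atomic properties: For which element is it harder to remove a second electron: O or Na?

The second ionization energy removes an electron from the +1 ion. For each element: O⁺ still has 5 valence electrons; Na⁺ is the bare [Ne] core.
Core electrons are held far more tightly than valence electrons, so Na tops the IE_2 order.
The numbers (kJ/mol): O 3388, Na 4562.
So the second ionization energies run O < Na.

Na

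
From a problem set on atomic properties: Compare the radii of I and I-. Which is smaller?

I

Forming I- adds 1 electron to I. More electron–electron repulsion in the same shell, with unchanged nuclear charge, lets the cloud expand.
An anion is larger than its parent atom: I- > I.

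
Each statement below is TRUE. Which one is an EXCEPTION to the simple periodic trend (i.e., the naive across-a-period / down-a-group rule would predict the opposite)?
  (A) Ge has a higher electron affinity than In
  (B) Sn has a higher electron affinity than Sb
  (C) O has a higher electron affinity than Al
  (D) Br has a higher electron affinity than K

The general trend: electron affinity increases across a period and decreases down a group.
(A) Ge (period 4, group 14) vs In (period 5, group 13): the stated order agrees with the simple trend.
(B) Sn (period 5, group 14) vs Sb (period 5, group 15): the stated order contradicts the simple trend.
(C) O (period 2, group 16) vs Al (period 3, group 13): the stated order agrees with the simple trend.
(D) Br (period 4, group 17) vs K (period 4, group 1): the stated order agrees with the simple trend.
The exception is (B): adding an electron to Sb's half-filled 5p³ is unfavourable, so Sn has the more exothermic EA.

(B)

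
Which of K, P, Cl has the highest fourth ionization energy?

K

IE_4 is the cost of taking one more electron from the +3 cation: K³⁺ is already 2 electrons into the core; P³⁺ still has 2 valence electrons; Cl³⁺ still has 4 valence electrons.
Breaking into a closed-shell core is much more expensive than removing a leftover valence electron — K has the largest IE_4 here.
Valence configurations: P³⁺ [Ne]3s², Cl³⁺ [Ne]3s²3p².
Approximate IE_4 values (kJ/mol): K 5877, P 4964, Cl 5159.
Putting it together, IE_4: P < Cl < K.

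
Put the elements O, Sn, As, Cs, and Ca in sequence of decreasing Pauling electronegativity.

Electronegativity increases across a period and decreases down a group, tracking effective nuclear charge and atomic size.
Neither a single period nor a single group — weigh both effects.
Ca > Cs: both effects reinforce here, so Ca is clearly the higher of the two.
Sn > Ca: period and group pull opposite ways; the across-period shift dominates (1.96 vs 1.00).
As > Sn: both effects reinforce here, so As is clearly the higher of the two.
O > As: both effects reinforce here, so O is clearly the higher of the two.
Tabulated electronegativity (Pauling): O 3.44, Ca 1.00, As 2.18, Sn 1.96, Cs 0.79.
So from highest to lowest: O > As > Sn > Ca > Cs.

O > As > Sn > Ca > Cs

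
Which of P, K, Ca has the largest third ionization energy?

Ca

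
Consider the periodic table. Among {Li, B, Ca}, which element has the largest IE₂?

Li

IE_2 is the cost of taking one more electron from the +1 cation: Li⁺ is the bare [He] core; B⁺ still has 2 valence electrons; Ca⁺ still has 1 valence electron.
Pulling an electron out of a noble-gas core costs far more than removing a remaining valence electron, so Li sits at the high end of IE_2.
Valence configurations: B⁺ [He]2s², Ca⁺ [Ar]4s¹.
Tabulated IE_2 (kJ/mol): Li 7298, B 2427, Ca 1145.
Overall IE_2 order: Ca < B < Li.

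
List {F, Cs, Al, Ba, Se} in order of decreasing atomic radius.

Radius decreases left→right (rising Z_eff, same n) and increases top→bottom (higher n).
Neither a single period nor a single group — weigh both effects.
Se > F: both effects reinforce here, so Se is clearly the larger of the two.
Al > Se: period and group pull opposite ways; the across-period shift dominates (126 vs 116 pm).
Ba > Al: both effects reinforce here, so Ba is clearly the larger of the two.
Cs > Ba: both are in period 6; the period trend gives Cs the larger value.
Tabulated atomic radius (pm): F 64, Al 126, Se 116, Cs 232, Ba 196.
So from largest to smallest: Cs > Ba > Al > Se > F.

Cs > Ba > Al > Se > F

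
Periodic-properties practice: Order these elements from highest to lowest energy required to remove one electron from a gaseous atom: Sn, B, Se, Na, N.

N > Se > B > Sn > Na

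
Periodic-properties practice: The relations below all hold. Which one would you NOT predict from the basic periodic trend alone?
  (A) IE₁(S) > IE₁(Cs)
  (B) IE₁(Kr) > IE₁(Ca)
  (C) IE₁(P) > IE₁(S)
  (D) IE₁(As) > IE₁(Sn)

(C)

The general trend: IE₁ increases across a period and decreases down a group.
(A) S (period 3, group 16) vs Cs (period 6, group 1): the stated order agrees with the simple trend.
(B) Kr (period 4, group 18) vs Ca (period 4, group 2): the stated order agrees with the simple trend.
(C) P (period 3, group 15) vs S (period 3, group 16): the stated order contradicts the simple trend.
(D) As (period 4, group 15) vs Sn (period 5, group 14): the stated order agrees with the simple trend.
The exception is (C): S (3p⁴) ionizes more easily than half-filled P (3p³) because the paired 3p electron in S is pushed out by e⁻–e⁻ repulsion.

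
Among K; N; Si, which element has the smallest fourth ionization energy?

Si

Consider each +3 ion: K³⁺ is already 2 electrons into the core; N³⁺ still has 2 valence electrons; Si³⁺ still has 1 valence electron.
Usually core removal costs more than valence removal, but here the competition is close: a tightly held n=2 valence electron can cost more to remove than an n=3 core electron, so the actual values have to decide it.
Valence configurations: N³⁺ [He]2s², Si³⁺ [Ne]3s¹.
The numbers (kJ/mol): K 5877, N 7475, Si 4356.
Putting it together, IE_4: Si < K < N.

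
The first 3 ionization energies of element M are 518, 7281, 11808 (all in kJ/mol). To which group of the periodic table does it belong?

Group 1

Look for the largest jump between consecutive ionization energies: IE2/IE1 ≈ 14.1, far larger than any earlier ratio.
That jump marks the point where a core electron is being removed. So the atom has 1 valence electron.
A main-group element with 1 valence electron is in group 1.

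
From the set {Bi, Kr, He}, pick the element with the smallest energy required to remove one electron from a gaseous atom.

First ionization energy rises across a period (greater Z_eff holds electrons more tightly) and falls down a group (valence electrons are farther from the nucleus).
These span different periods and groups, so the two trends combine.
Kr > Bi: both effects reinforce here, so Kr is clearly the higher of the two.
He > Kr: they share group 18; the group trend gives He the larger value.
Approximate values (kJ/mol): He 2372, Kr 1351, Bi 703.
The smallest energy required to remove one electron from a gaseous atom among these belongs to Bi.

Bi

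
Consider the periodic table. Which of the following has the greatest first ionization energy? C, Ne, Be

IE₁ increases left→right with effective nuclear charge and decreases top→bottom as the valence shell moves farther out.
All lie in period 2, so first ionization energy increases left to right.
The greatest first ionization energy among these belongs to Ne.

Ne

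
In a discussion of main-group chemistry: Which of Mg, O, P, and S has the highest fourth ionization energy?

The fourth ionization energy removes an electron from the +3 ion. For each element: Mg³⁺ is already 1 electron into the core; O³⁺ still has 3 valence electrons; P³⁺ still has 2 valence electrons; S³⁺ still has 3 valence electrons.
Core electrons are held far more tightly than valence electrons, so Mg tops the IE_4 order.
Valence configurations: O³⁺ [He]2s²2p¹, P³⁺ [Ne]3s², S³⁺ [Ne]3s²3p¹.
S³⁺ loses a lone 3p electron whereas P³⁺ must break into a filled 3s² pair, so IE_4(P) > IE_4(S) even though S has the higher nuclear charge.
The numbers (kJ/mol): Mg 10543, O 7469, P 4964, S 4556.
Hence IE_4: S < P < O < Mg.

Mg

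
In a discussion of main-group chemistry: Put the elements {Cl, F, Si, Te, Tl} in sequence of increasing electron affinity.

F is in period 2, group 17; Si is in period 3, group 14; Cl is in period 3, group 17; Te is in period 5, group 16; Tl is in period 6, group 13.
EA tends to increase across a period and decrease down a group, though the pattern is less regular than for IE or radius.
Neither a single period nor a single group — weigh both effects.
Si > Tl: relative to Tl, both the across-period and down-group shifts push Si's electron affinity up.
Te > Si: period and group pull opposite ways; the across-period shift dominates (190 vs 134 kJ/mol).
F > Te: both effects reinforce here, so F is clearly the higher of the two.
Cl > F: this pair runs against the simple trend — see the exception note.
Note the exception: Cl has a higher electron affinity than F, contrary to the simple trend — F's small 2p subshell makes the incoming electron feel strong e⁻–e⁻ repulsion, so Cl actually releases more energy on gaining an electron.
Approximate values (kJ/mol): F 328, Si 134, Cl 349, Te 190, Tl 19.
So from lowest to highest: Tl < Si < Te < F < Cl.

Tl < Si < Te < F < Cl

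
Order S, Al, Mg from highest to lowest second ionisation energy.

The second ionization energy removes an electron from the +1 ion. For each element: S⁺ still has 5 valence electrons; Al⁺ still has 2 valence electrons; Mg⁺ still has 1 valence electron.
All are still removing valence electrons, so compare the +1 ions as you would atoms: IE_2 generally rises across a period (higher Z_eff) and falls down a group (larger shell), subject to the usual subshell exceptions.
Valence configurations: S⁺ [Ne]3s²3p³, Al⁺ [Ne]3s², Mg⁺ [Ne]3s¹.
Tabulated IE_2 (kJ/mol): S 2252, Al 1817, Mg 1451.
So the second ionization energies run Mg < Al < S.

S > Al > Mg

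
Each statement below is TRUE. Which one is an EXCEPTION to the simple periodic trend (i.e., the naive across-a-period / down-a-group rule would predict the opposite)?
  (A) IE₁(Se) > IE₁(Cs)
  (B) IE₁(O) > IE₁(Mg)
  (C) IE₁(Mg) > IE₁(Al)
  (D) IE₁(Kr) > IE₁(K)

The general trend: IE₁ increases across a period and decreases down a group.
(A) Se (period 4, group 16) vs Cs (period 6, group 1): the stated order agrees with the simple trend.
(B) O (period 2, group 16) vs Mg (period 3, group 2): the stated order agrees with the simple trend.
(C) Mg (period 3, group 2) vs Al (period 3, group 13): the stated order contradicts the simple trend.
(D) Kr (period 4, group 18) vs K (period 4, group 1): the stated order agrees with the simple trend.
The exception is (C): Al's single 3p electron is easier to remove than one from Mg's filled 3s².

(C)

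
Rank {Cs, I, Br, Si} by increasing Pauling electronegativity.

Cs < Si < I < Br

Si is in period 3, group 14; Br is in period 4, group 17; I is in period 5, group 17; Cs is in period 6, group 1.
Smaller atoms with higher effective nuclear charge are more electronegative.
These span different periods and groups, so the two trends combine.
Si > Cs: both effects reinforce here, so Si is clearly the higher of the two.
I > Si: period and group pull opposite ways; the across-period shift dominates (2.66 vs 1.90).
Br > I: they share group 17; the group trend gives Br the larger value.
For reference (Pauling): Si 1.90, Br 2.96, I 2.66, Cs 0.79.
So from lowest to highest: Cs < Si < I < Br.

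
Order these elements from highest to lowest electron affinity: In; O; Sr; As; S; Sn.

EA tends to increase across a period and decrease down a group, though the pattern is less regular than for IE or radius.
These span different periods and groups, so the two trends combine.
In > Sr: In lies to the right of Sr in period 5, so the across-period effect alone puts In higher.
As > In: both effects reinforce here, so As is clearly the higher of the two.
Sn > As: this pair runs against the simple trend — see the exception note.
O > Sn: both effects reinforce here, so O is clearly the higher of the two.
S > O: this pair runs against the simple trend — see the exception note.
Note the exception: Sn has a higher electron affinity than As, contrary to the simple trend — adding an electron to As's half-filled np³ subshell costs electron-pairing energy.
Note the exception: S has a higher electron affinity than O, contrary to the simple trend — the compact 2p subshell of O repels the added electron more than S's larger 3p does.
Tabulated electron affinity (kJ/mol): O 141, S 200, As 78, Sr 5, In 29, Sn 107.
So from highest to lowest: S > O > Sn > As > In > Sr.

S, O, Sn, As, In, Sr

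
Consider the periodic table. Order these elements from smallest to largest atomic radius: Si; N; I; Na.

N is in period 2, group 15; Na is in period 3, group 1; Si is in period 3, group 14; I is in period 5, group 17.
Moving right in a period, electrons are added to the same shell under a stronger nuclear pull, so atoms get smaller; moving down, a new shell is opened and atoms get larger.
These span different periods and groups, so the two trends combine.
Si > N: relative to N, both the across-period and down-group shifts push Si's atomic radius up.
I > Si: the two effects oppose for this pair; the down-group effect wins (133 vs 116 pm).
Na > I: the two effects oppose for this pair; the across-period effect wins (155 vs 133 pm).
For reference (pm): N 71, Na 155, Si 116, I 133.
So from smallest to largest: N < Si < I < Na.

N < Si < I < Na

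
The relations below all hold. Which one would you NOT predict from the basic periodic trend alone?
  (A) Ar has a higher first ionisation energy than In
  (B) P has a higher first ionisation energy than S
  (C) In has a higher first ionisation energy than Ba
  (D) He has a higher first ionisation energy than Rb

(B)

The general trend: first ionisation energy increases across a period and decreases down a group.
(A) Ar (period 3, group 18) vs In (period 5, group 13): the stated order agrees with the simple trend.
(B) P (period 3, group 15) vs S (period 3, group 16): the stated order contradicts the simple trend.
(C) In (period 5, group 13) vs Ba (period 6, group 2): the stated order agrees with the simple trend.
(D) He (period 1, group 18) vs Rb (period 5, group 1): the stated order agrees with the simple trend.
The exception is (B): S (3p⁴) ionizes more easily than half-filled P (3p³) because the paired 3p electron in S is pushed out by e⁻–e⁻ repulsion.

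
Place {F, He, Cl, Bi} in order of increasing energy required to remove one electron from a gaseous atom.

He is in period 1, group 18; F is in period 2, group 17; Cl is in period 3, group 17; Bi is in period 6, group 15.
First ionization energy rises across a period (greater Z_eff holds electrons more tightly) and falls down a group (valence electrons are farther from the nucleus).
Neither a single period nor a single group — weigh both effects.
Cl > Bi: both effects reinforce here, so Cl is clearly the higher of the two.
F > Cl: they share group 17; the group trend gives F the larger value.
He > F: both effects reinforce here, so He is clearly the higher of the two.
Approximate values (kJ/mol): He 2372, F 1681, Cl 1251, Bi 703.
So from lowest to highest: Bi < Cl < F < He.

Bi < Cl < F < He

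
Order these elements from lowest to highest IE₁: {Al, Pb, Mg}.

Mg is in period 3, group 2; Al is in period 3, group 13; Pb is in period 6, group 14.
IE₁ increases left→right with effective nuclear charge and decreases top→bottom as the valence shell moves farther out.
These span different periods and groups, so the two trends combine.
Pb > Al: the two effects oppose for this pair; the across-period effect wins (716 vs 578 kJ/mol).
Mg > Pb: the two effects oppose for this pair; the down-group effect wins (738 vs 716 kJ/mol).
Note the exception: Mg has a higher first ionization energy than Al, contrary to the simple trend — Al's single 3p electron is easier to remove than one from Mg's filled 3s².
For reference (kJ/mol): Mg 738, Al 578, Pb 716.
So from lowest to highest: Al < Pb < Mg.

Al, Pb, Mg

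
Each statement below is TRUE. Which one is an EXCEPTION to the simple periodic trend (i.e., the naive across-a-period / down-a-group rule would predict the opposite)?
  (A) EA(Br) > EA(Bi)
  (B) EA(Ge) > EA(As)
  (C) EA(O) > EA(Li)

The general trend: electron affinity increases across a period and decreases down a group.
(A) Br (period 4, group 17) vs Bi (period 6, group 15): the stated order agrees with the simple trend.
(B) Ge (period 4, group 14) vs As (period 4, group 15): the stated order contradicts the simple trend.
(C) O (period 2, group 16) vs Li (period 2, group 1): the stated order agrees with the simple trend.
The exception is (B): adding an electron to As's half-filled 4p³ is unfavourable, so Ge (4p²) has the more exothermic EA.

(B)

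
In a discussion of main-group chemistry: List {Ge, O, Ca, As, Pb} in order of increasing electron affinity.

Ca < Pb < As < Ge < O

O is in period 2, group 16; Ca is in period 4, group 2; Ge is in period 4, group 14; As is in period 4, group 15; Pb is in period 6, group 14.
Electron affinity generally becomes more exothermic across a period toward the halogens and less exothermic down a group.
Neither a single period nor a single group — weigh both effects.
Pb > Ca: the two effects oppose for this pair; the across-period effect wins (35 vs 2 kJ/mol).
As > Pb: relative to Pb, both the across-period and down-group shifts push As's electron affinity up.
Ge > As: this pair runs against the simple trend — see the exception note.
O > Ge: both effects reinforce here, so O is clearly the higher of the two.
Note the exception: Ge has a higher electron affinity than As, contrary to the simple trend — adding an electron to As's half-filled 4p³ is unfavourable, so Ge (4p²) has the more exothermic EA.
For reference (kJ/mol): O 141, Ca 2, Ge 119, As 78, Pb 35.
So from lowest to highest: Ca < Pb < As < Ge < O.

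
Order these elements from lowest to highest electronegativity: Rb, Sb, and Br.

Br is in period 4, group 17; Rb is in period 5, group 1; Sb is in period 5, group 15.
Smaller atoms with higher effective nuclear charge are more electronegative.
These span different periods and groups, so the two trends combine.
Sb > Rb: both are in period 5; the period trend gives Sb the larger value.
Br > Sb: both effects reinforce here, so Br is clearly the higher of the two.
Tabulated electronegativity (Pauling): Br 2.96, Rb 0.82, Sb 2.05.
So from lowest to highest: Rb < Sb < Br.

Rb < Sb < Br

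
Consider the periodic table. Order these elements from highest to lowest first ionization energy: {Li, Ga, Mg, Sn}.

Mg > Sn > Ga > Li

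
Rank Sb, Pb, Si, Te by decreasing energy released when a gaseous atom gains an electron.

Te, Si, Sb, Pb

Si is in period 3, group 14; Sb is in period 5, group 15; Te is in period 5, group 16; Pb is in period 6, group 14.
Adding an electron releases more energy for atoms nearer the top right (short of the noble gases).
Here both period and group differ, so the two effects have to be weighed against each other.
Sb > Pb: both effects reinforce here, so Sb is clearly the higher of the two.
Si > Sb: the two effects oppose for this pair; the down-group effect wins (134 vs 103 kJ/mol).
Te > Si: period and group pull opposite ways; the across-period shift dominates (190 vs 134 kJ/mol).
Tabulated electron affinity (kJ/mol): Si 134, Sb 103, Te 190, Pb 35.
So from highest to lowest: Te > Si > Sb > Pb.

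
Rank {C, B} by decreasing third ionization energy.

C, B

Consider each +2 ion: C²⁺ still has 2 valence electrons; B²⁺ still has 1 valence electron.
All are still removing valence electrons, so compare the +2 ions as you would atoms: IE_3 generally rises across a period (higher Z_eff) and falls down a group (larger shell), subject to the usual subshell exceptions.
Valence configurations: C²⁺ [He]2s², B²⁺ [He]2s¹.
Tabulated IE_3 (kJ/mol): C 4620, B 3660.
Hence IE_3: B < C.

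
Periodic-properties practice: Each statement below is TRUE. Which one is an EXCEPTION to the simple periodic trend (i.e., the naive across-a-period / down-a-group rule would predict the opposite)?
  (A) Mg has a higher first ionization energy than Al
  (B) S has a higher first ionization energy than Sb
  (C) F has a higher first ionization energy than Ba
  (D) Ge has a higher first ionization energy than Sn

(A)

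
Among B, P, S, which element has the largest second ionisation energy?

B

Consider each +1 ion: B⁺ still has 2 valence electrons; P⁺ still has 4 valence electrons; S⁺ still has 5 valence electrons.
All are still removing valence electrons, so compare the +1 ions as you would atoms: IE_2 generally rises across a period (higher Z_eff) and falls down a group (larger shell), subject to the usual subshell exceptions.
Valence configurations: B⁺ [He]2s², P⁺ [Ne]3s²3p², S⁺ [Ne]3s²3p³.
The numbers (kJ/mol): B 2427, P 1907, S 2252.
So the second ionization energies run P < S < B.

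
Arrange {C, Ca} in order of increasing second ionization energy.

Ca, C

Consider each +1 ion: C⁺ still has 3 valence electrons; Ca⁺ still has 1 valence electron.
All are still removing valence electrons, so compare the +1 ions as you would atoms: IE_2 generally rises across a period (higher Z_eff) and falls down a group (larger shell), subject to the usual subshell exceptions.
Valence configurations: C⁺ [He]2s²2p¹, Ca⁺ [Ar]4s¹.
Approximate IE_2 values (kJ/mol): C 2353, Ca 1145.
Putting it together, IE_2: Ca < C.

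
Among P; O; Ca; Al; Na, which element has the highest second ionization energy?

Na

IE_2 is the cost of taking one more electron from the +1 cation: P⁺ still has 4 valence electrons; O⁺ still has 5 valence electrons; Ca⁺ still has 1 valence electron; Al⁺ still has 2 valence electrons; Na⁺ is the bare [Ne] core.
Breaking into a closed-shell core is much more expensive than removing a leftover valence electron — Na has the largest IE_2 here.
Valence configurations: P⁺ [Ne]3s²3p², O⁺ [He]2s²2p³, Ca⁺ [Ar]4s¹, Al⁺ [Ne]3s².
Tabulated IE_2 (kJ/mol): P 1907, O 3388, Ca 1145, Al 1817, Na 4562.
Putting it together, IE_2: Ca < Al < P < O < Na.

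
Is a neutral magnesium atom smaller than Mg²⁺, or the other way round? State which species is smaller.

Mg²⁺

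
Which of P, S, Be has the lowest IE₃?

P

Consider each +2 ion: P²⁺ still has 3 valence electrons; S²⁺ still has 4 valence electrons; Be²⁺ is the bare [He] core.
Pulling an electron out of a noble-gas core costs far more than removing a remaining valence electron, so Be sits at the high end of IE_3.
Valence configurations: P²⁺ [Ne]3s²3p¹, S²⁺ [Ne]3s²3p².
Approximate IE_3 values (kJ/mol): P 2914, S 3357, Be 14849.
Hence IE_3: P < S < Be.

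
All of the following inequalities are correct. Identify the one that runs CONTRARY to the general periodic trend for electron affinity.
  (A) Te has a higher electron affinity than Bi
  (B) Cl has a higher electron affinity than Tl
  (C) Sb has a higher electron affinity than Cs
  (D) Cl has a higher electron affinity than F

(D)

The general trend: electron affinity increases across a period and decreases down a group.
(A) Te (period 5, group 16) vs Bi (period 6, group 15): the stated order agrees with the simple trend.
(B) Cl (period 3, group 17) vs Tl (period 6, group 13): the stated order agrees with the simple trend.
(C) Sb (period 5, group 15) vs Cs (period 6, group 1): the stated order agrees with the simple trend.
(D) Cl (period 3, group 17) vs F (period 2, group 17): the stated order contradicts the simple trend.
The exception is (D): F's small 2p subshell makes the incoming electron feel strong e⁻–e⁻ repulsion, so Cl actually releases more energy on gaining an electron.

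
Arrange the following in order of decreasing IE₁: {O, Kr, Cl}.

First ionization energy rises across a period (greater Z_eff holds electrons more tightly) and falls down a group (valence electrons are farther from the nucleus).
These sit on a diagonal, where the across-period and down-group effects partly cancel.
O > Cl: the two effects oppose for this pair; the down-group effect wins (1314 vs 1251 kJ/mol).
Kr > O: period and group pull opposite ways; the across-period shift dominates (1351 vs 1314 kJ/mol).
Approximate values (kJ/mol): O 1314, Cl 1251, Kr 1351.
So from highest to lowest: Kr > O > Cl.

Kr > O > Cl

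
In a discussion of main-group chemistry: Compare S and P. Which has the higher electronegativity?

S

P is in period 3, group 15; S is in period 3, group 16.
Smaller atoms with higher effective nuclear charge are more electronegative.
All lie in period 3, so electronegativity increases left to right.
So S has the higher electronegativity (S > P).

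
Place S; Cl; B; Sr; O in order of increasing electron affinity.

Sr < B < O < S < Cl

EA tends to increase across a period and decrease down a group, though the pattern is less regular than for IE or radius.
Neither a single period nor a single group — weigh both effects.
B > Sr: relative to Sr, both the across-period and down-group shifts push B's electron affinity up.
O > B: both are in period 2; the period trend gives O the larger value.
S > O: this pair runs against the simple trend — see the exception note.
Cl > S: Cl lies to the right of S in period 3, so the across-period effect alone puts Cl higher.
Note the exception: S has a higher electron affinity than O, contrary to the simple trend — the compact 2p subshell of O repels the added electron more than S's larger 3p does.
Approximate values (kJ/mol): B 27, O 141, S 200, Cl 349, Sr 5.
So from lowest to highest: Sr < B < O < S < Cl.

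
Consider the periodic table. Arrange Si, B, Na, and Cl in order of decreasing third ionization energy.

Na > Cl > B > Si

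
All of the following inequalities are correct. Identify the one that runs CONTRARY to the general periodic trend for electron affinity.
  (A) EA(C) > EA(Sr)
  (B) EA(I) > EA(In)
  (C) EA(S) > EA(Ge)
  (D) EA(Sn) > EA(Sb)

The general trend: electron affinity increases across a period and decreases down a group.
(A) C (period 2, group 14) vs Sr (period 5, group 2): the stated order agrees with the simple trend.
(B) I (period 5, group 17) vs In (period 5, group 13): the stated order agrees with the simple trend.
(C) S (period 3, group 16) vs Ge (period 4, group 14): the stated order agrees with the simple trend.
(D) Sn (period 5, group 14) vs Sb (period 5, group 15): the stated order contradicts the simple trend.
The exception is (D): adding an electron to Sb's half-filled 5p³ is unfavourable, so Sn has the more exothermic EA.

(D)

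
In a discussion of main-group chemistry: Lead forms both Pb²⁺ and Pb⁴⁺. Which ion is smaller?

Both ions have Z = 82 protons, but Pb⁴⁺ has lost more electrons, so its remaining electrons feel a larger effective nuclear charge per electron and are pulled in more tightly.
Higher positive charge → smaller ion, so Pb²⁺ > Pb⁴⁺.

Pb⁴⁺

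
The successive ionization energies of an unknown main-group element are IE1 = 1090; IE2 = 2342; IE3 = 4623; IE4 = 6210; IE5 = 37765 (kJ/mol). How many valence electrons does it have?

4

Look for the largest jump between consecutive ionization energies: IE5/IE4 ≈ 6.1, far larger than any earlier ratio.
That jump marks the point where a core electron is being removed. So the atom has 4 valence electrons.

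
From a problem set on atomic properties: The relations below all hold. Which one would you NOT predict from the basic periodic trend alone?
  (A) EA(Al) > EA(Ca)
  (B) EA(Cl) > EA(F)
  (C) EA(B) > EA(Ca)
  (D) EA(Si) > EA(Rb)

The general trend: electron affinity increases across a period and decreases down a group.
(A) Al (period 3, group 13) vs Ca (period 4, group 2): the stated order agrees with the simple trend.
(B) Cl (period 3, group 17) vs F (period 2, group 17): the stated order contradicts the simple trend.
(C) B (period 2, group 13) vs Ca (period 4, group 2): the stated order agrees with the simple trend.
(D) Si (period 3, group 14) vs Rb (period 5, group 1): the stated order agrees with the simple trend.
The exception is (B): F's small 2p subshell makes the incoming electron feel strong e⁻–e⁻ repulsion, so Cl actually releases more energy on gaining an electron.

(B)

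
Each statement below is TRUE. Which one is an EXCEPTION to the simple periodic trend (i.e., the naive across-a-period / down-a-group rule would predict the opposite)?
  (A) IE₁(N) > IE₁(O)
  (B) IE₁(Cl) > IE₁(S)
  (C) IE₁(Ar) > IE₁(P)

(A)

The general trend: first ionisation energy increases across a period and decreases down a group.
(A) N (period 2, group 15) vs O (period 2, group 16): the stated order contradicts the simple trend.
(B) Cl (period 3, group 17) vs S (period 3, group 16): the stated order agrees with the simple trend.
(C) Ar (period 3, group 18) vs P (period 3, group 15): the stated order agrees with the simple trend.
The exception is (A): pairing an electron in O's 2p⁴ costs repulsion energy, so O ionizes more easily than half-filled N (2p³).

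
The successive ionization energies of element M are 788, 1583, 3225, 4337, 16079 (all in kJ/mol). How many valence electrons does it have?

Look for the largest jump between consecutive ionization energies: IE5/IE4 ≈ 3.7, far larger than any earlier ratio.
That jump marks the point where a core electron is being removed. So the atom has 4 valence electrons.

4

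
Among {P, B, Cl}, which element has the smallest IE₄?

P

The fourth ionization energy removes an electron from the +3 ion. For each element: P³⁺ still has 2 valence electrons; B³⁺ is the bare [He] core; Cl³⁺ still has 4 valence electrons.
Core electrons are held far more tightly than valence electrons, so B tops the IE_4 order.
Valence configurations: P³⁺ [Ne]3s², Cl³⁺ [Ne]3s²3p².
Approximate IE_4 values (kJ/mol): P 4964, B 25026, Cl 5159.
Putting it together, IE_4: P < Cl < B.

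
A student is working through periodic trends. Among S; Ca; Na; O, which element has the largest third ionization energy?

IE_3 is the cost of taking one more electron from the +2 cation: S²⁺ still has 4 valence electrons; Ca²⁺ is the bare [Ar] core; Na²⁺ is already 1 electron into the core; O²⁺ still has 4 valence electrons.
Usually core removal costs more than valence removal, but here the competition is close: a tightly held n=2 valence electron can cost more to remove than an n=3 core electron, so the actual values have to decide it.
Valence configurations: S²⁺ [Ne]3s²3p², O²⁺ [He]2s²2p².
Tabulated IE_3 (kJ/mol): S 3357, Ca 4912, Na 6910, O 5300.
Hence IE_3: S < Ca < O < Na.

Na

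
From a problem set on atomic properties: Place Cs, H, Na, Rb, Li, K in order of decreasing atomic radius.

Cs > Rb > K > Na > Li > H

Atomic radius shrinks across a period as nuclear charge pulls the same shell inward, and grows down a group as new shells are added.
All are in group 1, so atomic radius increases down the group.
So from largest to smallest: Cs > Rb > K > Na > Li > H.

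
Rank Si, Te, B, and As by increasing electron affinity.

B < As < Si < Te

B is in period 2, group 13; Si is in period 3, group 14; As is in period 4, group 15; Te is in period 5, group 16.
Atoms with high Z_eff and room in the valence shell (especially the halogens) have the most exothermic electron affinities.
A diagonal step moves right (one effect) and down (the opposite effect) at once.
As > B: the two effects oppose for this pair; the across-period effect wins (78 vs 27 kJ/mol).
Si > As: the two effects oppose for this pair; the down-group effect wins (134 vs 78 kJ/mol).
Te > Si: period and group pull opposite ways; the across-period shift dominates (190 vs 134 kJ/mol).
Tabulated electron affinity (kJ/mol): B 27, Si 134, As 78, Te 190.
So from lowest to highest: B < As < Si < Te.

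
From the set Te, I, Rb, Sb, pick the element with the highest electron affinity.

I

Rb is in period 5, group 1; Sb is in period 5, group 15; Te is in period 5, group 16; I is in period 5, group 17.
Electron affinity generally becomes more exothermic across a period toward the halogens and less exothermic down a group.
All lie in period 5, so electron affinity increases left to right.
The highest electron affinity among these belongs to I.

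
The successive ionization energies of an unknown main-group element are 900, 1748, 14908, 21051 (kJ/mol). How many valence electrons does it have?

Look for the largest jump between consecutive ionization energies: IE3/IE2 ≈ 8.5, far larger than any earlier ratio.
That jump marks the point where a core electron is being removed. So the atom has 2 valence electrons.

2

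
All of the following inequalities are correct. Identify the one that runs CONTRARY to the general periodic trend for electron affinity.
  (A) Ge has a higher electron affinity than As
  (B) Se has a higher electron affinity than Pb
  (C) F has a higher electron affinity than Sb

The general trend: electron affinity increases across a period and decreases down a group.
(A) Ge (period 4, group 14) vs As (period 4, group 15): the stated order contradicts the simple trend.
(B) Se (period 4, group 16) vs Pb (period 6, group 14): the stated order agrees with the simple trend.
(C) F (period 2, group 17) vs Sb (period 5, group 15): the stated order agrees with the simple trend.
The exception is (A): adding an electron to As's half-filled 4p³ is unfavourable, so Ge (4p²) has the more exothermic EA.

(A)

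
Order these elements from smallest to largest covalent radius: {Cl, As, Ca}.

Across a period the added protons contract the valence shell; down a group each new principal shell makes the atom larger.
Here both period and group differ, so the two effects have to be weighed against each other.
As > Cl: relative to Cl, both the across-period and down-group shifts push As's atomic radius up.
Ca > As: Ca lies to the left of As in period 4, so the across-period effect alone puts Ca larger.
Tabulated atomic radius (pm): Cl 99, Ca 171, As 121.
So from smallest to largest: Cl < As < Ca.

Cl, As, Ca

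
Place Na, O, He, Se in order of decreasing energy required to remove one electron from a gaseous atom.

He is in period 1, group 18; O is in period 2, group 16; Na is in period 3, group 1; Se is in period 4, group 16.
IE₁ increases left→right with effective nuclear charge and decreases top→bottom as the valence shell moves farther out.
Here both period and group differ, so the two effects have to be weighed against each other.
Se > Na: period and group pull opposite ways; the across-period shift dominates (941 vs 496 kJ/mol).
O > Se: O sits above Se in group 16, so the down-group effect alone puts O higher.
He > O: both effects reinforce here, so He is clearly the higher of the two.
For reference (kJ/mol): He 2372, O 1314, Na 496, Se 941.
So from highest to lowest: He > O > Se > Na.

He, O, Se, Na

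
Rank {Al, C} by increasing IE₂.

Al, C

Consider each +1 ion: Al⁺ still has 2 valence electrons; C⁺ still has 3 valence electrons.
All are still removing valence electrons, so compare the +1 ions as you would atoms: IE_2 generally rises across a period (higher Z_eff) and falls down a group (larger shell), subject to the usual subshell exceptions.
Valence configurations: Al⁺ [Ne]3s², C⁺ [He]2s²2p¹.
Tabulated IE_2 (kJ/mol): Al 1817, C 2353.
Hence IE_2: Al < C.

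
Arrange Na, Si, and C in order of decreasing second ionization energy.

Consider each +1 ion: Na⁺ is the bare [Ne] core; Si⁺ still has 3 valence electrons; C⁺ still has 3 valence electrons.
Pulling an electron out of a noble-gas core costs far more than removing a remaining valence electron, so Na sits at the high end of IE_2.
Valence configurations: Si⁺ [Ne]3s²3p¹, C⁺ [He]2s²2p¹.
Approximate IE_2 values (kJ/mol): Na 4562, Si 1577, C 2353.
So the second ionization energies run Si < C < Na.

Na, C, Si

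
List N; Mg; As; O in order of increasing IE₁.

Mg < As < O < N

N is in period 2, group 15; O is in period 2, group 16; Mg is in period 3, group 2; As is in period 4, group 15.
Removing the outermost electron gets harder across a period and easier down a group.
Here both period and group differ, so the two effects have to be weighed against each other.
As > Mg: the two effects oppose for this pair; the across-period effect wins (947 vs 738 kJ/mol).
O > As: relative to As, both the across-period and down-group shifts push O's first ionization energy up.
N > O: this pair runs against the simple trend — see the exception note.
Note the exception: N has a higher first ionization energy than O, contrary to the simple trend — pairing an electron in O's 2p⁴ costs repulsion energy, so O ionizes more easily than half-filled N (2p³).
Tabulated first ionization energy (kJ/mol): N 1402, O 1314, Mg 738, As 947.
So from lowest to highest: Mg < As < O < N.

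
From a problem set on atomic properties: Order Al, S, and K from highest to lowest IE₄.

The fourth ionization energy removes an electron from the +3 ion. For each element: Al³⁺ is the bare [Ne] core; S³⁺ still has 3 valence electrons; K³⁺ is already 2 electrons into the core.
Breaking into a closed-shell core is much more expensive than removing a leftover valence electron — K and Al have the largest IE_4 here.
The numbers (kJ/mol): Al 11577, S 4556, K 5877.
Hence IE_4: S < K < Al.

Al > K > S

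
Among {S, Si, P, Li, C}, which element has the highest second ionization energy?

IE_2 is the cost of taking one more electron from the +1 cation: S⁺ still has 5 valence electrons; Si⁺ still has 3 valence electrons; P⁺ still has 4 valence electrons; Li⁺ is the bare [He] core; C⁺ still has 3 valence electrons.
Core electrons are held far more tightly than valence electrons, so Li tops the IE_2 order.
Valence configurations: S⁺ [Ne]3s²3p³, Si⁺ [Ne]3s²3p¹, P⁺ [Ne]3s²3p², C⁺ [He]2s²2p¹.
Approximate IE_2 values (kJ/mol): S 2252, Si 1577, P 1907, Li 7298, C 2353.
Putting it together, IE_2: Si < P < S < C < Li.

Li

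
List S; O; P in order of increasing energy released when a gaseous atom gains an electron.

P, O, S

Atoms with high Z_eff and room in the valence shell (especially the halogens) have the most exothermic electron affinities.
These span different periods and groups, so the two trends combine.
O > P: both effects reinforce here, so O is clearly the higher of the two.
S > O: this pair runs against the simple trend — see the exception note.
Note the exception: S has a higher electron affinity than O, contrary to the simple trend — the compact 2p subshell of O repels the added electron more than S's larger 3p does.
Approximate values (kJ/mol): O 141, P 72, S 200.
So from lowest to highest: P < O < S.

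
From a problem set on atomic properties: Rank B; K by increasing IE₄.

IE_4 is the cost of taking one more electron from the +3 cation: B³⁺ is the bare [He] core; K³⁺ is already 2 electrons into the core.
All of these are removing an electron from a noble-gas core or deeper; the smaller core (lower principal quantum number) is held far more tightly, and within a period the higher nuclear charge binds the same core more tightly.
Approximate IE_4 values (kJ/mol): B 25026, K 5877.
Hence IE_4: K < B.

K < B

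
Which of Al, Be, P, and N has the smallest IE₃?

IE_3 is the cost of taking one more electron from the +2 cation: Al²⁺ still has 1 valence electron; Be²⁺ is the bare [He] core; P²⁺ still has 3 valence electrons; N²⁺ still has 3 valence electrons.
Core electrons are held far more tightly than valence electrons, so Be tops the IE_3 order.
Valence configurations: Al²⁺ [Ne]3s¹, P²⁺ [Ne]3s²3p¹, N²⁺ [He]2s²2p¹.
The numbers (kJ/mol): Al 2745, Be 14849, P 2914, N 4578.
Putting it together, IE_3: Al < P < N < Be.

Al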